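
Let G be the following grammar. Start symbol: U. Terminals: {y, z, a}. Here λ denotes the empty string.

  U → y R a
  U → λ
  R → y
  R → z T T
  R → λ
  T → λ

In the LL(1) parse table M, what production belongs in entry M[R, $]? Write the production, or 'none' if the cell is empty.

FIRST(U) = {λ, y}
FIRST(R) = {λ, y, z}
FIRST(T) = {λ}
FOLLOW(U) includes $ since U is the start symbol.
FOLLOW(R): in U→y R a, R is followed by a with FIRST {a}. Thus FOLLOW(R) = {a}.
For R → y: FIRST(y) = {y}, so it goes in M[R, t] for t ∈ {y}.
For R → z T T: FIRST(z T T) = {z}, so it goes in M[R, t] for t ∈ {z}.
For R → λ: FIRST(λ) = {λ}, so it goes in M[R, t] for t ∈ {}; since λ ∈ FIRST, also for every t ∈ FOLLOW(R) = {a}.
None of these place a production in M[R, $].

none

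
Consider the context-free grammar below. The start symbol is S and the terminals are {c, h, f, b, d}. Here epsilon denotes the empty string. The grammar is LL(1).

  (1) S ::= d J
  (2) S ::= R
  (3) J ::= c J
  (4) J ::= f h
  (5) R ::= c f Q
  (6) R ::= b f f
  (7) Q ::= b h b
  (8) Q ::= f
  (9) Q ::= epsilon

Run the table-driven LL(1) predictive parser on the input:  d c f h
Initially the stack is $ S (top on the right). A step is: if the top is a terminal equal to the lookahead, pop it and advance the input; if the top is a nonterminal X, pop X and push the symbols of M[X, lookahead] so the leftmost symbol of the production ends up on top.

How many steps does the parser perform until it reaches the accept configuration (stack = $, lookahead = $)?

     Stack  Input      Action
  1  $ S    d c f h $  expand S ::= d J
  2  $ J d  d c f h $  match d
  3  $ J    c f h $    expand J ::= c J
  4  $ J c  c f h $    match c
  5  $ J    f h $      expand J ::= f h
  6  $ h f  f h $      match f
  7  $ h    h $        match h
Accept reached after 7 steps.

7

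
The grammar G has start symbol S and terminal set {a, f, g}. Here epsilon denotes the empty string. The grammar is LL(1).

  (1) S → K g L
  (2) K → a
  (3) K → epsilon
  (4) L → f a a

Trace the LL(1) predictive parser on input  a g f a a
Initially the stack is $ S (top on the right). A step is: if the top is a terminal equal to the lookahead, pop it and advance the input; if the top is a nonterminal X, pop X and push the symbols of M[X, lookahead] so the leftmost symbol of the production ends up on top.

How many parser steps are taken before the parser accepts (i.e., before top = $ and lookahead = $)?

step 1: stack=$ S  input=a g f a a $  — expand S → K g L
step 2: stack=$ L g K  input=a g f a a $  — expand K → a
step 3: stack=$ L g a  input=a g f a a $  — match a
step 4: stack=$ L g  input=g f a a $  — match g
step 5: stack=$ L  input=f a a $  — expand L → f a a
step 6: stack=$ a a f  input=f a a $  — match f
step 7: stack=$ a a  input=a a $  — match a
step 8: stack=$ a  input=a $  — match a
Accept reached after 8 steps.

8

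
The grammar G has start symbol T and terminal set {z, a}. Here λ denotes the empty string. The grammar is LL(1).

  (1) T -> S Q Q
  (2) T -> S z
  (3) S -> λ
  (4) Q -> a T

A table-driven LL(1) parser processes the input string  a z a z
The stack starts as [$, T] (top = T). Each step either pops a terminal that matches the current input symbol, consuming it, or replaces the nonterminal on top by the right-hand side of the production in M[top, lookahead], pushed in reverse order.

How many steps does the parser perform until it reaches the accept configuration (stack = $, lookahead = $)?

step 1: stack=$ T  input=a z a z $  — expand T -> S Q Q
step 2: stack=$ Q Q S  input=a z a z $  — expand S -> λ
step 3: stack=$ Q Q  input=a z a z $  — expand Q -> a T
step 4: stack=$ Q T a  input=a z a z $  — match a
step 5: stack=$ Q T  input=z a z $  — expand T -> S z
step 6: stack=$ Q z S  input=z a z $  — expand S -> λ
step 7: stack=$ Q z  input=z a z $  — match z
step 8: stack=$ Q  input=a z $  — expand Q -> a T
step 9: stack=$ T a  input=a z $  — match a
step 10: stack=$ T  input=z $  — expand T -> S z
step 11: stack=$ z S  input=z $  — expand S -> λ
step 12: stack=$ z  input=z $  — match z
Accept reached after 12 steps.

12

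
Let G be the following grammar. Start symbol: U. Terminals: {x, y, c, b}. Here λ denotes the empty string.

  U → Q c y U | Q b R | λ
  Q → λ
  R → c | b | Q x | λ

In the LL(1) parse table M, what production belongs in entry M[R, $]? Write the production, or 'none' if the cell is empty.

R → λ

FIRST(Q) = {λ}
FIRST(U) = {λ, b, c}  (via Q c y U, Q b R)
FIRST(R) = {λ, b, c, x}  (via Q x)
FOLLOW(U) includes $ since U is the start symbol.
FOLLOW(U): in U→Q c y U, the suffix after U is empty (adds nothing new). Thus FOLLOW(U) = {$}.
FOLLOW(R): in U→Q b R, the suffix after R is empty, so FOLLOW(R) ⊇ FOLLOW(U) = {$}. Thus FOLLOW(R) = {$}.
For R → c: FIRST(c) = {c}, so it goes in M[R, t] for t ∈ {c}.
For R → b: FIRST(b) = {b}, so it goes in M[R, t] for t ∈ {b}.
For R → Q x: FIRST(Q x) = {x}, so it goes in M[R, t] for t ∈ {x}.
For R → λ: FIRST(λ) = {λ}, so it goes in M[R, t] for t ∈ {}; since λ ∈ FIRST, also for every t ∈ FOLLOW(R) = {$}.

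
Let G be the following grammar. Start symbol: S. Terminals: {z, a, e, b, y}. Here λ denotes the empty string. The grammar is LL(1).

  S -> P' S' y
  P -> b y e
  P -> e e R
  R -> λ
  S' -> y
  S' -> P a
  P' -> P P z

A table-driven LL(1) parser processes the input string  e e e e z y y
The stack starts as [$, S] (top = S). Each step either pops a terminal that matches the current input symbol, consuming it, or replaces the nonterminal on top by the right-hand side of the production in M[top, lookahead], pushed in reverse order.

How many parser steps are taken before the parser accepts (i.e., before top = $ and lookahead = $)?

step 1: stack=$ S  input=e e e e z y y $  — expand S -> P' S' y
step 2: stack=$ y S' P'  input=e e e e z y y $  — expand P' -> P P z
step 3: stack=$ y S' z P P  input=e e e e z y y $  — expand P -> e e R
step 4: stack=$ y S' z P R e e  input=e e e e z y y $  — match e
step 5: stack=$ y S' z P R e  input=e e e z y y $  — match e
step 6: stack=$ y S' z P R  input=e e z y y $  — expand R -> λ
step 7: stack=$ y S' z P  input=e e z y y $  — expand P -> e e R
step 8: stack=$ y S' z R e e  input=e e z y y $  — match e
step 9: stack=$ y S' z R e  input=e z y y $  — match e
step 10: stack=$ y S' z R  input=z y y $  — expand R -> λ
step 11: stack=$ y S' z  input=z y y $  — match z
step 12: stack=$ y S'  input=y y $  — expand S' -> y
step 13: stack=$ y y  input=y y $  — match y
step 14: stack=$ y  input=y $  — match y
Accept reached after 14 steps.

14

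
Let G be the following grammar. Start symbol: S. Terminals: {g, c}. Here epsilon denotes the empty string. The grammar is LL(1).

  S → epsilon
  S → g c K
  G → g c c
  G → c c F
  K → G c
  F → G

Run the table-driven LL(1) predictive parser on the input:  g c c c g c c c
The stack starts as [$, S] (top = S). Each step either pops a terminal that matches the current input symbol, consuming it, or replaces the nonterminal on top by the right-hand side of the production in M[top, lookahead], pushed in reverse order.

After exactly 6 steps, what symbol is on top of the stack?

     Stack      Input              Action
  1  $ S        g c c c g c c c $  expand S → g c K
  2  $ K c g    g c c c g c c c $  match g
  3  $ K c      c c c g c c c $    match c
  4  $ K        c c g c c c $      expand K → G c
  5  $ c G      c c g c c c $      expand G → c c F
  6  $ c F c c  c c g c c c $      match c
Stack after step 6: $ c F c (top = c).

c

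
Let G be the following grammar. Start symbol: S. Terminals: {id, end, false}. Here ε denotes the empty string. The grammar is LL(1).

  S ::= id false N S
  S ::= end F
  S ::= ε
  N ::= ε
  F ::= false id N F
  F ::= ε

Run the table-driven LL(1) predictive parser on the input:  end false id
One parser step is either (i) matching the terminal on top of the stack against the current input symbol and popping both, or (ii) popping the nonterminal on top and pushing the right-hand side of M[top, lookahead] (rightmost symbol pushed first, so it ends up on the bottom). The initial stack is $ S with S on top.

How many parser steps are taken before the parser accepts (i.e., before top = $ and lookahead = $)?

7

     Stack           Input           Action
  1  $ S             end false id $  expand S ::= end F
  2  $ F end         end false id $  match end
  3  $ F             false id $      expand F ::= false id N F
  4  $ F N id false  false id $      match false
  5  $ F N id        id $            match id
  6  $ F N           $               expand N ::= ε
  7  $ F             $               expand F ::= ε
Accept reached after 7 steps.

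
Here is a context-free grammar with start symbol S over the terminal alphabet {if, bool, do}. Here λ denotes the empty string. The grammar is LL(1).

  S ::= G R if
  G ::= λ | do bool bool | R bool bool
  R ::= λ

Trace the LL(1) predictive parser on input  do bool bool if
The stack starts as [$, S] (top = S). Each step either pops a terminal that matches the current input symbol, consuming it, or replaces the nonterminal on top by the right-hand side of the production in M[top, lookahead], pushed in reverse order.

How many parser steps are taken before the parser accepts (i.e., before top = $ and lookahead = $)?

step 1: stack=$ S  input=do bool bool if $  — expand S ::= G R if
step 2: stack=$ if R G  input=do bool bool if $  — expand G ::= do bool bool
step 3: stack=$ if R bool bool do  input=do bool bool if $  — match do
step 4: stack=$ if R bool bool  input=bool bool if $  — match bool
step 5: stack=$ if R bool  input=bool if $  — match bool
step 6: stack=$ if R  input=if $  — expand R ::= λ
step 7: stack=$ if  input=if $  — match if
Accept reached after 7 steps.

7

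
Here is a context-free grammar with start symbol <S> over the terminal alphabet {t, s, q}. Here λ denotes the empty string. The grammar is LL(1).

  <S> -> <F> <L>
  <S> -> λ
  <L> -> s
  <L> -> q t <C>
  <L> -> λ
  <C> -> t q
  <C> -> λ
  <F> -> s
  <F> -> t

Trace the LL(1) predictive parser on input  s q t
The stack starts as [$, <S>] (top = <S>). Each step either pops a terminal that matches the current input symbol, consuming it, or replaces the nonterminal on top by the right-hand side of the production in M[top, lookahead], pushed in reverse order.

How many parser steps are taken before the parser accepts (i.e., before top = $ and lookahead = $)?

7

     Stack      Input    Action
  1  $ <S>      s q t $  expand <S> -> <F> <L>
  2  $ <L> <F>  s q t $  expand <F> -> s
  3  $ <L> s    s q t $  match s
  4  $ <L>      q t $    expand <L> -> q t <C>
  5  $ <C> t q  q t $    match q
  6  $ <C> t    t $      match t
  7  $ <C>      $        expand <C> -> λ
Accept reached after 7 steps.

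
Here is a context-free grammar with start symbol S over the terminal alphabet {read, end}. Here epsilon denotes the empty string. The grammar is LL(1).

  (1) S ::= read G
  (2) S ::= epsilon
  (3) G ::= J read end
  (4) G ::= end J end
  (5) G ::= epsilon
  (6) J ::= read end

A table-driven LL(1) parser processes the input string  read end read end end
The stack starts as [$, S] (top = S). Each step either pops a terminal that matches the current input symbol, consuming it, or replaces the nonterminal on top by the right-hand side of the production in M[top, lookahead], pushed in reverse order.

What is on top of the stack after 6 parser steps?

end

step 1: stack=$ S  input=read end read end end $  — expand S ::= read G
step 2: stack=$ G read  input=read end read end end $  — match read
step 3: stack=$ G  input=end read end end $  — expand G ::= end J end
step 4: stack=$ end J end  input=end read end end $  — match end
step 5: stack=$ end J  input=read end end $  — expand J ::= read end
step 6: stack=$ end end read  input=read end end $  — match read
Stack after step 6: $ end end (top = end).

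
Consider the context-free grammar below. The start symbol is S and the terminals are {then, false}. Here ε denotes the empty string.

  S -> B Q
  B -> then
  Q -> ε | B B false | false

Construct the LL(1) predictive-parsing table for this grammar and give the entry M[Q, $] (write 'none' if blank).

FIRST(B): from B->then we get {then}. So FIRST(B) = {then}.
FIRST(S): from S->B Q we get {then}. So FIRST(S) = {then}.
FIRST(Q): from Q->ε we get {ε}; from Q->B B false we get {then}; from Q->false we get {false}. So FIRST(Q) = {ε, false, then}.
FOLLOW(S) includes $ since S is the start symbol.
FOLLOW(S): S appears on no right-hand side. Thus FOLLOW(S) = {$}.
FOLLOW(Q): in S->B Q, the suffix after Q is empty, so FOLLOW(Q) ⊇ FOLLOW(S) = {$}. Thus FOLLOW(Q) = {$}.
For Q -> ε: FIRST(ε) = {ε}, so it goes in M[Q, t] for t ∈ {}; since ε ∈ FIRST, also for every t ∈ FOLLOW(Q) = {$}.
For Q -> B B false: FIRST(B B false) = {then}, so it goes in M[Q, t] for t ∈ {then}.
For Q -> false: FIRST(false) = {false}, so it goes in M[Q, t] for t ∈ {false}.

Q -> ε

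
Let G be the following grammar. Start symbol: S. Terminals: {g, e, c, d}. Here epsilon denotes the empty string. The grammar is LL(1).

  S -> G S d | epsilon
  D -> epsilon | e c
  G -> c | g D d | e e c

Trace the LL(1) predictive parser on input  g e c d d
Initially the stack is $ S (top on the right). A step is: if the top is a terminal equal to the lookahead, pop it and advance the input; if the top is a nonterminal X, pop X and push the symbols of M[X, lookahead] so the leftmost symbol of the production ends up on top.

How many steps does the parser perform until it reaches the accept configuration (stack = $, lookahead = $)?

step 1: stack=$ S  input=g e c d d $  — expand S -> G S d
step 2: stack=$ d S G  input=g e c d d $  — expand G -> g D d
step 3: stack=$ d S d D g  input=g e c d d $  — match g
step 4: stack=$ d S d D  input=e c d d $  — expand D -> e c
step 5: stack=$ d S d c e  input=e c d d $  — match e
step 6: stack=$ d S d c  input=c d d $  — match c
step 7: stack=$ d S d  input=d d $  — match d
step 8: stack=$ d S  input=d $  — expand S -> epsilon
step 9: stack=$ d  input=d $  — match d
Accept reached after 9 steps.

9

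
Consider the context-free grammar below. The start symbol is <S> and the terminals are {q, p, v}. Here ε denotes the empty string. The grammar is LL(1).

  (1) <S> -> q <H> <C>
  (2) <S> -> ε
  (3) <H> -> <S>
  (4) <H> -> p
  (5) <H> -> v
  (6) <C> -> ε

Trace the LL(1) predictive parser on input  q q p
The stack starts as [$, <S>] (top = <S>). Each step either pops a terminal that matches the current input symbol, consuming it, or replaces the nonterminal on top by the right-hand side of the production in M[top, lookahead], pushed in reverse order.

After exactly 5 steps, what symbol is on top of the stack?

     Stack            Input    Action
  1  $ <S>            q q p $  expand <S> -> q <H> <C>
  2  $ <C> <H> q      q q p $  match q
  3  $ <C> <H>        q p $    expand <H> -> <S>
  4  $ <C> <S>        q p $    expand <S> -> q <H> <C>
  5  $ <C> <C> <H> q  q p $    match q
Stack after step 5: $ <C> <C> <H> (top = <H>).

<H>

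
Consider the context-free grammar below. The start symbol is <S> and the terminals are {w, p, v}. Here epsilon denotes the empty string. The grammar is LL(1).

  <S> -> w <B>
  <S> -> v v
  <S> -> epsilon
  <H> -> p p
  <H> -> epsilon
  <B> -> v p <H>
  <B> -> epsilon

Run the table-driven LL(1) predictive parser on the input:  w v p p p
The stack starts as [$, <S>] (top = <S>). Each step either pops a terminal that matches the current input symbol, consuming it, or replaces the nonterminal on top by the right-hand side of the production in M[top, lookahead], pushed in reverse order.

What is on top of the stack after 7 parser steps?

p

step 1: stack=$ <S>  input=w v p p p $  — expand <S> -> w <B>
step 2: stack=$ <B> w  input=w v p p p $  — match w
step 3: stack=$ <B>  input=v p p p $  — expand <B> -> v p <H>
step 4: stack=$ <H> p v  input=v p p p $  — match v
step 5: stack=$ <H> p  input=p p p $  — match p
step 6: stack=$ <H>  input=p p $  — expand <H> -> p p
step 7: stack=$ p p  input=p p $  — match p
Stack after step 7: $ p (top = p).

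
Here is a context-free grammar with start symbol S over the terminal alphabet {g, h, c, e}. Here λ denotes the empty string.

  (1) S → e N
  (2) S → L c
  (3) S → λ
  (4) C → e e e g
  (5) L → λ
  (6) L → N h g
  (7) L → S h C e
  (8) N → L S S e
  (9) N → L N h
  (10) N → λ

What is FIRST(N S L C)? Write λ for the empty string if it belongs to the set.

FIRST(C) = {e}
FIRST(S) = {λ, c, e, h}  (via L c)
FIRST(L) = {λ, c, e, h}  (via N h g, S h C e)
FIRST(N) = {λ, c, e, h}  (via L S S e, L N h)
FIRST(N S L C): take FIRST of each symbol in turn, carrying on past any symbol whose FIRST contains λ; result {c, e, h}.

{c, e, h}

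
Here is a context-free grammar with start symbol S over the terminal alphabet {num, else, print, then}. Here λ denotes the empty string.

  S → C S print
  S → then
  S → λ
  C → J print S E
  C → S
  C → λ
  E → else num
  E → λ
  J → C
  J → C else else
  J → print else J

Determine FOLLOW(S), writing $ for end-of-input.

FIRST(E): from E→else num we get {else}; from E→λ we get {λ}. So FIRST(E) = {λ, else}.
FIRST(S): from S→C S print we get {else, print, then}; from S→then we get {then}; from S→λ we get {λ}. So FIRST(S) = {λ, else, print, then}.
FIRST(C): from C→J print S E we get {else, print, then}; from C→S we get {λ, else, print, then}; from C→λ we get {λ}. So FIRST(C) = {λ, else, print, then}.
FIRST(J): from J→C we get {λ, else, print, then}; from J→C else else we get {else, print, then}; from J→print else J we get {print}. So FIRST(J) = {λ, else, print, then}.
FOLLOW(S) includes $ since S is the start symbol.
FOLLOW(J): in C→J print S E, J is followed by print S E with FIRST {print}; in J→print else J, the suffix after J is empty (adds nothing new). Thus FOLLOW(J) = {print}.
FOLLOW(C): in S→C S print, C is followed by S print with FIRST {else, print, then}; in J→C, the suffix after C is empty, so FOLLOW(C) ⊇ FOLLOW(J) = {print}; in J→C else else, C is followed by else else with FIRST {else}. Thus FOLLOW(C) = {else, print, then}.
FOLLOW(S): in S→C S print, S is followed by print with FIRST {print}; in C→J print S E, S is followed by E with FIRST {λ, else}; in C→J print S E, the suffix after S is nullable, so FOLLOW(S) ⊇ FOLLOW(C) = {else, print, then}; in C→S, the suffix after S is empty, so FOLLOW(S) ⊇ FOLLOW(C) = {else, print, then}. Thus FOLLOW(S) = {$, else, print, then}.
FOLLOW(E): in C→J print S E, the suffix after E is empty, so FOLLOW(E) ⊇ FOLLOW(C) = {else, print, then}. Thus FOLLOW(E) = {else, print, then}.

{$, else, print, then}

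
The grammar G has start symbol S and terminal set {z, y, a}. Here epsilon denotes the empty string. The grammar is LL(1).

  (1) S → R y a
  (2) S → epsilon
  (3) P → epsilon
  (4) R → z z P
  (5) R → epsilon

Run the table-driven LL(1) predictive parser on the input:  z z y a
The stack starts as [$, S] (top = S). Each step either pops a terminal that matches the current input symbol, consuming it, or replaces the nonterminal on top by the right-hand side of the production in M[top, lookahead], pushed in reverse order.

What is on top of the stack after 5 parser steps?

y

     Stack        Input      Action
  1  $ S          z z y a $  expand S → R y a
  2  $ a y R      z z y a $  expand R → z z P
  3  $ a y P z z  z z y a $  match z
  4  $ a y P z    z y a $    match z
  5  $ a y P      y a $      expand P → epsilon
Stack after step 5: $ a y (top = y).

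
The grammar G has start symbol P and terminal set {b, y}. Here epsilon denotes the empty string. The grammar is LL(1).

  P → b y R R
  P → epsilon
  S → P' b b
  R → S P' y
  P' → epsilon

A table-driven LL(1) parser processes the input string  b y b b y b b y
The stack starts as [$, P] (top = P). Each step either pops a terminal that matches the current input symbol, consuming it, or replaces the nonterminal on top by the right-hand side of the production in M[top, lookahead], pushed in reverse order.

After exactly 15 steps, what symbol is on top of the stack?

P'

      Stack            Input              Action
   1  $ P              b y b b y b b y $  expand P → b y R R
   2  $ R R y b        b y b b y b b y $  match b
   3  $ R R y          y b b y b b y $    match y
   4  $ R R            b b y b b y $      expand R → S P' y
   5  $ R y P' S       b b y b b y $      expand S → P' b b
   6  $ R y P' b b P'  b b y b b y $      expand P' → epsilon
   7  $ R y P' b b     b b y b b y $      match b
   8  $ R y P' b       b y b b y $        match b
   9  $ R y P'         y b b y $          expand P' → epsilon
  10  $ R y            y b b y $          match y
  11  $ R              b b y $            expand R → S P' y
  12  $ y P' S         b b y $            expand S → P' b b
  13  $ y P' b b P'    b b y $            expand P' → epsilon
  14  $ y P' b b       b b y $            match b
  15  $ y P' b         b y $              match b
Stack after step 15: $ y P' (top = P').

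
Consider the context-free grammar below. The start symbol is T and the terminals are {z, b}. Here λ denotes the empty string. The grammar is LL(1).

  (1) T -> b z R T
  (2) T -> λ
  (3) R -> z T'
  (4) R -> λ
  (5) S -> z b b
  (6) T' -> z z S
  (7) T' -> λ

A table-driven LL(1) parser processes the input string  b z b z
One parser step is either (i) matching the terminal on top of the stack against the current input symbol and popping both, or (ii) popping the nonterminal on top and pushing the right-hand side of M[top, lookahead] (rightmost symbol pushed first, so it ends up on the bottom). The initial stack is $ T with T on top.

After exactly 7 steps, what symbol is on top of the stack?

step 1: stack=$ T  input=b z b z $  — expand T -> b z R T
step 2: stack=$ T R z b  input=b z b z $  — match b
step 3: stack=$ T R z  input=z b z $  — match z
step 4: stack=$ T R  input=b z $  — expand R -> λ
step 5: stack=$ T  input=b z $  — expand T -> b z R T
step 6: stack=$ T R z b  input=b z $  — match b
step 7: stack=$ T R z  input=z $  — match z
Stack after step 7: $ T R (top = R).

R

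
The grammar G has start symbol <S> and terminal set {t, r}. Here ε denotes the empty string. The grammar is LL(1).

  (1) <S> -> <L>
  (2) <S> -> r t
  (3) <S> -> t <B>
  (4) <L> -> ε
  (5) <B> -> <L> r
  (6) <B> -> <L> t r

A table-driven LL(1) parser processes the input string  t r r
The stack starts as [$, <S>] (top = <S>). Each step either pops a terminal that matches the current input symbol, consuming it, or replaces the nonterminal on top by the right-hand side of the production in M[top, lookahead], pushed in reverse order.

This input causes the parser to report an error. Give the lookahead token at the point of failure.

     Stack    Input    Action
  1  $ <S>    t r r $  expand <S> -> t <B>
  2  $ <B> t  t r r $  match t
  3  $ <B>    r r $    expand <B> -> <L> r
  4  $ r <L>  r r $    expand <L> -> ε
  5  $ r      r r $    match r
  6  $        r $      error: stack empty but input remains

r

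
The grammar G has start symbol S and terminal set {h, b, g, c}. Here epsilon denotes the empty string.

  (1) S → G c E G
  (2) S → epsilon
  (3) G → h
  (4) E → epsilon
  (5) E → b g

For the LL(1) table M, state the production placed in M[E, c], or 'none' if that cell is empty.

FIRST(G) = {h}
FIRST(E) = {epsilon, b}
FIRST(S) = {epsilon, h}  (via G c E G)
FOLLOW(S) includes $ since S is the start symbol.
FOLLOW(E): in S→G c E G, E is followed by G with FIRST {h}. Thus FOLLOW(E) = {h}.
For E → epsilon: FIRST(epsilon) = {epsilon}, so it goes in M[E, t] for t ∈ {}; since epsilon ∈ FIRST, also for every t ∈ FOLLOW(E) = {h}.
For E → b g: FIRST(b g) = {b}, so it goes in M[E, t] for t ∈ {b}.
None of these place a production in M[E, c].

none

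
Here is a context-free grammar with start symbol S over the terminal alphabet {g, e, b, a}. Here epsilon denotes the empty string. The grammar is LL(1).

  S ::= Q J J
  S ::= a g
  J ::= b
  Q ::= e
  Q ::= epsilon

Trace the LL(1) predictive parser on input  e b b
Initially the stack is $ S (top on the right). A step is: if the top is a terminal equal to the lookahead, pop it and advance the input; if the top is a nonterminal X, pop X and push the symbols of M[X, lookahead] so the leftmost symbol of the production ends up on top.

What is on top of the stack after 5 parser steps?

     Stack    Input    Action
  1  $ S      e b b $  expand S ::= Q J J
  2  $ J J Q  e b b $  expand Q ::= e
  3  $ J J e  e b b $  match e
  4  $ J J    b b $    expand J ::= b
  5  $ J b    b b $    match b
Stack after step 5: $ J (top = J).

J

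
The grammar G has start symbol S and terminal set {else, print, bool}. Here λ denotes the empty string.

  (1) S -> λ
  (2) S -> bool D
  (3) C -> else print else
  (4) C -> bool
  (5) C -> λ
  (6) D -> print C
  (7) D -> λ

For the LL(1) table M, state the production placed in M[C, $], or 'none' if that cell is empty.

C -> λ

FIRST(S): from S->λ we get {λ}; from S->bool D we get {bool}. So FIRST(S) = {λ, bool}.
FIRST(C): from C->else print else we get {else}; from C->bool we get {bool}; from C->λ we get {λ}. So FIRST(C) = {λ, bool, else}.
FIRST(D): from D->print C we get {print}; from D->λ we get {λ}. So FIRST(D) = {λ, print}.
FOLLOW(S) includes $ since S is the start symbol.
FOLLOW(D): in S->bool D, the suffix after D is empty, so FOLLOW(D) ⊇ FOLLOW(S) = {$}. Thus FOLLOW(D) = {$}.
FOLLOW(C): in D->print C, the suffix after C is empty, so FOLLOW(C) ⊇ FOLLOW(D) = {$}. Thus FOLLOW(C) = {$}.
For C -> else print else: FIRST(else print else) = {else}, so it goes in M[C, t] for t ∈ {else}.
For C -> bool: FIRST(bool) = {bool}, so it goes in M[C, t] for t ∈ {bool}.
For C -> λ: FIRST(λ) = {λ}, so it goes in M[C, t] for t ∈ {}; since λ ∈ FIRST, also for every t ∈ FOLLOW(C) = {$}.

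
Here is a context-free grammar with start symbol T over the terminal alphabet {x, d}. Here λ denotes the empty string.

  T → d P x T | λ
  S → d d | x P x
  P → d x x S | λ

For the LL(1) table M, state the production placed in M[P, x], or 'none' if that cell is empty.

FIRST(T): from T→d P x T we get {d}; from T→λ we get {λ}. So FIRST(T) = {λ, d}.
FIRST(S): from S→d d we get {d}; from S→x P x we get {x}. So FIRST(S) = {d, x}.
FIRST(P): from P→d x x S we get {d}; from P→λ we get {λ}. So FIRST(P) = {λ, d}.
FOLLOW(T) includes $ since T is the start symbol.
FOLLOW(P): in T→d P x T, P is followed by x T with FIRST {x}; in S→x P x, P is followed by x with FIRST {x}. Thus FOLLOW(P) = {x}.
For P → d x x S: FIRST(d x x S) = {d}, so it goes in M[P, t] for t ∈ {d}.
For P → λ: FIRST(λ) = {λ}, so it goes in M[P, t] for t ∈ {}; since λ ∈ FIRST, also for every t ∈ FOLLOW(P) = {x}.

P → λ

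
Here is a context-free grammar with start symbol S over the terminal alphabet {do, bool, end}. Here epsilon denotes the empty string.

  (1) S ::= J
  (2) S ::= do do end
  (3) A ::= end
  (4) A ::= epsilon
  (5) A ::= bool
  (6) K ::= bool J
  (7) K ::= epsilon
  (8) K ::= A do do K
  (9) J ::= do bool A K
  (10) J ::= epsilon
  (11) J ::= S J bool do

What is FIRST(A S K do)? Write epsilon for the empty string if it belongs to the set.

FIRST(A) = {epsilon, bool, end}
FIRST(K) = {epsilon, bool, do, end}  (via A do do K)
FIRST(S) = {epsilon, bool, do}  (via J)
FIRST(J) = {epsilon, bool, do}  (via S J bool do)
FIRST(A S K do): take FIRST of each symbol in turn, carrying on past any symbol whose FIRST contains epsilon; result {bool, do, end}.

{bool, do, end}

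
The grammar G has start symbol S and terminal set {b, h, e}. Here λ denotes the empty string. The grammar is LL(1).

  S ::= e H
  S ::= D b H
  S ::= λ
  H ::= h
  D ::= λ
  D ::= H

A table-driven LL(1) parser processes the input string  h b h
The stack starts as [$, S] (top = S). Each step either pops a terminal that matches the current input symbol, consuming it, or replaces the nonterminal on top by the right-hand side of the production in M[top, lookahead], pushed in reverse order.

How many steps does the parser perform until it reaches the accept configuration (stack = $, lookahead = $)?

7

     Stack    Input    Action
  1  $ S      h b h $  expand S ::= D b H
  2  $ H b D  h b h $  expand D ::= H
  3  $ H b H  h b h $  expand H ::= h
  4  $ H b h  h b h $  match h
  5  $ H b    b h $    match b
  6  $ H      h $      expand H ::= h
  7  $ h      h $      match h
Accept reached after 7 steps.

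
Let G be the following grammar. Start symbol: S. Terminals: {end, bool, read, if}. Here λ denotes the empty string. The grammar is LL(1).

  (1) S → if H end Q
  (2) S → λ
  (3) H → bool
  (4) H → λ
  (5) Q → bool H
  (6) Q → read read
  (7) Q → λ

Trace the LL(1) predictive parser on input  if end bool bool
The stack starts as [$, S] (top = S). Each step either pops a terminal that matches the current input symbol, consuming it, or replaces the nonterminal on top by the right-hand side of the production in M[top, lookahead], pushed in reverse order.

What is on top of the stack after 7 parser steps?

     Stack         Input               Action
  1  $ S           if end bool bool $  expand S → if H end Q
  2  $ Q end H if  if end bool bool $  match if
  3  $ Q end H     end bool bool $     expand H → λ
  4  $ Q end       end bool bool $     match end
  5  $ Q           bool bool $         expand Q → bool H
  6  $ H bool      bool bool $         match bool
  7  $ H           bool $              expand H → bool
Stack after step 7: $ bool (top = bool).

bool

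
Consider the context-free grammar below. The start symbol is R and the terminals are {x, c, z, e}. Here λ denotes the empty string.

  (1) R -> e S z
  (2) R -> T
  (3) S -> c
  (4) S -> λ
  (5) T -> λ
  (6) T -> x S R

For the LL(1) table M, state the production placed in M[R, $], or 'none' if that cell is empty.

R -> T

FIRST(S) = {λ, c}
FIRST(T) = {λ, x}
FIRST(R) = {λ, e, x}  (via T)
FOLLOW(R) includes $ since R is the start symbol.
FOLLOW(R): in T->x S R, the suffix after R is empty, so FOLLOW(R) ⊇ FOLLOW(T) = {$}. Thus FOLLOW(R) = {$}.
FOLLOW(T): in R->T, the suffix after T is empty, so FOLLOW(T) ⊇ FOLLOW(R) = {$}. Thus FOLLOW(T) = {$}.
For R -> e S z: FIRST(e S z) = {e}, so it goes in M[R, t] for t ∈ {e}.
For R -> T: FIRST(T) = {λ, x}, so it goes in M[R, t] for t ∈ {x}; since λ ∈ FIRST, also for every t ∈ FOLLOW(R) = {$}.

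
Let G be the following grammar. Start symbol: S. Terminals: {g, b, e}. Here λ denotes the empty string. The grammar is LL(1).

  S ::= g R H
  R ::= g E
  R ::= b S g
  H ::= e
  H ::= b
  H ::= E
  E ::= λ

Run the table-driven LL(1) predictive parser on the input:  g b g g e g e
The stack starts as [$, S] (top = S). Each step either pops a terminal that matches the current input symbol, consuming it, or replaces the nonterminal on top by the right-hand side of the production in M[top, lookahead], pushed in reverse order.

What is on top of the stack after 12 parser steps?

      Stack        Input            Action
   1  $ S          g b g g e g e $  expand S ::= g R H
   2  $ H R g      g b g g e g e $  match g
   3  $ H R        b g g e g e $    expand R ::= b S g
   4  $ H g S b    b g g e g e $    match b
   5  $ H g S      g g e g e $      expand S ::= g R H
   6  $ H g H R g  g g e g e $      match g
   7  $ H g H R    g e g e $        expand R ::= g E
   8  $ H g H E g  g e g e $        match g
   9  $ H g H E    e g e $          expand E ::= λ
  10  $ H g H      e g e $          expand H ::= e
  11  $ H g e      e g e $          match e
  12  $ H g        g e $            match g
Stack after step 12: $ H (top = H).

H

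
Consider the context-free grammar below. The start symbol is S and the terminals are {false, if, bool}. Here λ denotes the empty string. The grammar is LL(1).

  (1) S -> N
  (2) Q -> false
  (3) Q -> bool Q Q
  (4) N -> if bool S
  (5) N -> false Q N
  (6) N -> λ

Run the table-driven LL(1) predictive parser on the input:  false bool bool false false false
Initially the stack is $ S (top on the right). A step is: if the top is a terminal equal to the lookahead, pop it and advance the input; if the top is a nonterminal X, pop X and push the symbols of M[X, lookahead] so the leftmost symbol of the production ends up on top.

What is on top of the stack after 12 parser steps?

step 1: stack=$ S  input=false bool bool false false false $  — expand S -> N
step 2: stack=$ N  input=false bool bool false false false $  — expand N -> false Q N
step 3: stack=$ N Q false  input=false bool bool false false false $  — match false
step 4: stack=$ N Q  input=bool bool false false false $  — expand Q -> bool Q Q
step 5: stack=$ N Q Q bool  input=bool bool false false false $  — match bool
step 6: stack=$ N Q Q  input=bool false false false $  — expand Q -> bool Q Q
step 7: stack=$ N Q Q Q bool  input=bool false false false $  — match bool
step 8: stack=$ N Q Q Q  input=false false false $  — expand Q -> false
step 9: stack=$ N Q Q false  input=false false false $  — match false
step 10: stack=$ N Q Q  input=false false $  — expand Q -> false
step 11: stack=$ N Q false  input=false false $  — match false
step 12: stack=$ N Q  input=false $  — expand Q -> false
Stack after step 12: $ N false (top = false).

false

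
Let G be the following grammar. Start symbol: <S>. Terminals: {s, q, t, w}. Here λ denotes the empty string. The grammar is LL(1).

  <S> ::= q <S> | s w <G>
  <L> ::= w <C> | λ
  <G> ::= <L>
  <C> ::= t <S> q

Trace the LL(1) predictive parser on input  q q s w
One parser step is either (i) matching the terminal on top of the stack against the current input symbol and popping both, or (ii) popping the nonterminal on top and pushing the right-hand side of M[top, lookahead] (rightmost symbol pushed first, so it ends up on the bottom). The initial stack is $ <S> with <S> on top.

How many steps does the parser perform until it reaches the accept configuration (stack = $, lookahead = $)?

     Stack      Input      Action
  1  $ <S>      q q s w $  expand <S> ::= q <S>
  2  $ <S> q    q q s w $  match q
  3  $ <S>      q s w $    expand <S> ::= q <S>
  4  $ <S> q    q s w $    match q
  5  $ <S>      s w $      expand <S> ::= s w <G>
  6  $ <G> w s  s w $      match s
  7  $ <G> w    w $        match w
  8  $ <G>      $          expand <G> ::= <L>
  9  $ <L>      $          expand <L> ::= λ
Accept reached after 9 steps.

9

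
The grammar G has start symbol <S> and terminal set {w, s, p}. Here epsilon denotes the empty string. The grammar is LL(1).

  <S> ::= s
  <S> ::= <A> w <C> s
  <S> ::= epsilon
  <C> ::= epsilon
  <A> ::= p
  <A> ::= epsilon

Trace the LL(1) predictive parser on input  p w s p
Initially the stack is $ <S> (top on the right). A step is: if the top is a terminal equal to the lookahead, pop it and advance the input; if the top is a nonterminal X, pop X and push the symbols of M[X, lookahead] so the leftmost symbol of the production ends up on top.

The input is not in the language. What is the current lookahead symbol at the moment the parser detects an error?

     Stack          Input      Action
  1  $ <S>          p w s p $  expand <S> ::= <A> w <C> s
  2  $ s <C> w <A>  p w s p $  expand <A> ::= p
  3  $ s <C> w p    p w s p $  match p
  4  $ s <C> w      w s p $    match w
  5  $ s <C>        s p $      expand <C> ::= epsilon
  6  $ s            s p $      match s
  7  $              p $        error: stack empty but input remains

p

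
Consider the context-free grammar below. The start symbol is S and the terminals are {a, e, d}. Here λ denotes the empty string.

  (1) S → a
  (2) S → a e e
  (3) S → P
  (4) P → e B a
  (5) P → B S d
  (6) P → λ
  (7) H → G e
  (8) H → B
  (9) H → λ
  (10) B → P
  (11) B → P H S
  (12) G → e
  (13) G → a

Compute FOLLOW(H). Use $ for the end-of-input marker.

{a, d, e}

FIRST(G) = {a, e}
FIRST(S) = {λ, a, d, e}  (via P)
FIRST(P) = {λ, a, d, e}  (via B S d)
FIRST(H) = {λ, a, d, e}  (via G e, B)
FIRST(B) = {λ, a, d, e}  (via P, P H S)
FOLLOW(S) includes $ since S is the start symbol.
FOLLOW(G): in H→G e, G is followed by e with FIRST {e}. Thus FOLLOW(G) = {e}.
FOLLOW(S): in P→B S d, S is followed by d with FIRST {d}; in B→P H S, the suffix after S is empty, so FOLLOW(S) ⊇ FOLLOW(B) = {a, d, e}. Thus FOLLOW(S) = {$, a, d, e}.
FOLLOW(P): in S→P, the suffix after P is empty, so FOLLOW(P) ⊇ FOLLOW(S) = {$, a, d, e}; in B→P, the suffix after P is empty, so FOLLOW(P) ⊇ FOLLOW(B) = {a, d, e}; in B→P H S, P is followed by H S with FIRST {λ, a, d, e}; in B→P H S, the suffix after P is nullable, so FOLLOW(P) ⊇ FOLLOW(B) = {a, d, e}. Thus FOLLOW(P) = {$, a, d, e}.
FOLLOW(H): in B→P H S, H is followed by S with FIRST {λ, a, d, e}; in B→P H S, the suffix after H is nullable, so FOLLOW(H) ⊇ FOLLOW(B) = {a, d, e}. Thus FOLLOW(H) = {a, d, e}.
FOLLOW(B): in P→e B a, B is followed by a with FIRST {a}; in P→B S d, B is followed by S d with FIRST {a, d, e}; in H→B, the suffix after B is empty, so FOLLOW(B) ⊇ FOLLOW(H) = {a, d, e}. Thus FOLLOW(B) = {a, d, e}.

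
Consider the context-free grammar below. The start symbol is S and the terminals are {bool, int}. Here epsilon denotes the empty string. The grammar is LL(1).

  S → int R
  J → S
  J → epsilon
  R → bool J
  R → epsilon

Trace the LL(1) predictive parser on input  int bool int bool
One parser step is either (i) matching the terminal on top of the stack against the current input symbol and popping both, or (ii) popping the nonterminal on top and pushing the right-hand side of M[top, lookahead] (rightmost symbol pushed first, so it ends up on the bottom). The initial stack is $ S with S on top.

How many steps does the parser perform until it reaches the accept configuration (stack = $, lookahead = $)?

step 1: stack=$ S  input=int bool int bool $  — expand S → int R
step 2: stack=$ R int  input=int bool int bool $  — match int
step 3: stack=$ R  input=bool int bool $  — expand R → bool J
step 4: stack=$ J bool  input=bool int bool $  — match bool
step 5: stack=$ J  input=int bool $  — expand J → S
step 6: stack=$ S  input=int bool $  — expand S → int R
step 7: stack=$ R int  input=int bool $  — match int
step 8: stack=$ R  input=bool $  — expand R → bool J
step 9: stack=$ J bool  input=bool $  — match bool
step 10: stack=$ J  input=$  — expand J → epsilon
Accept reached after 10 steps.

10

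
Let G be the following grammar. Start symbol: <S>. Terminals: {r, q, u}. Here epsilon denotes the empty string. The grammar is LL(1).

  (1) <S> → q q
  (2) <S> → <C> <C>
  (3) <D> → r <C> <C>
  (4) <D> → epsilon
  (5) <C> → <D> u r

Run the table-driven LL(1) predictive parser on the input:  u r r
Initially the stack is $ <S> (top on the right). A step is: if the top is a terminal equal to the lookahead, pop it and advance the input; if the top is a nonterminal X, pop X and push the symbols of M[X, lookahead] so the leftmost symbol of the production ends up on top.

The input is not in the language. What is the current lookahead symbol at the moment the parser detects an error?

step 1: stack=$ <S>  input=u r r $  — expand <S> → <C> <C>
step 2: stack=$ <C> <C>  input=u r r $  — expand <C> → <D> u r
step 3: stack=$ <C> r u <D>  input=u r r $  — expand <D> → epsilon
step 4: stack=$ <C> r u  input=u r r $  — match u
step 5: stack=$ <C> r  input=r r $  — match r
step 6: stack=$ <C>  input=r $  — expand <C> → <D> u r
step 7: stack=$ r u <D>  input=r $  — expand <D> → r <C> <C>
step 8: stack=$ r u <C> <C> r  input=r $  — match r
step 9: stack=$ r u <C> <C>  input=$  — error: M[<C>, $] is empty

$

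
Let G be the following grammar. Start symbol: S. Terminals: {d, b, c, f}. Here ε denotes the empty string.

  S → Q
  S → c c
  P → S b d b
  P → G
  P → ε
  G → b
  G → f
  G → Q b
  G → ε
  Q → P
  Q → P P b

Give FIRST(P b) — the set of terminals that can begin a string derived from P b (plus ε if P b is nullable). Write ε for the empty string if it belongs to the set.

{b, c, f}

FIRST(S): from S→Q we get {ε, b, c, f}; from S→c c we get {c}. So FIRST(S) = {ε, b, c, f}.
FIRST(P): from P→S b d b we get {b, c, f}; from P→G we get {ε, b, c, f}; from P→ε we get {ε}. So FIRST(P) = {ε, b, c, f}.
FIRST(Q): from Q→P we get {ε, b, c, f}; from Q→P P b we get {b, c, f}. So FIRST(Q) = {ε, b, c, f}.
FIRST(G): from G→b we get {b}; from G→f we get {f}; from G→Q b we get {b, c, f}; from G→ε we get {ε}. So FIRST(G) = {ε, b, c, f}.
FIRST(P b): take FIRST of each symbol in turn, carrying on past any symbol whose FIRST contains ε; result {b, c, f}.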